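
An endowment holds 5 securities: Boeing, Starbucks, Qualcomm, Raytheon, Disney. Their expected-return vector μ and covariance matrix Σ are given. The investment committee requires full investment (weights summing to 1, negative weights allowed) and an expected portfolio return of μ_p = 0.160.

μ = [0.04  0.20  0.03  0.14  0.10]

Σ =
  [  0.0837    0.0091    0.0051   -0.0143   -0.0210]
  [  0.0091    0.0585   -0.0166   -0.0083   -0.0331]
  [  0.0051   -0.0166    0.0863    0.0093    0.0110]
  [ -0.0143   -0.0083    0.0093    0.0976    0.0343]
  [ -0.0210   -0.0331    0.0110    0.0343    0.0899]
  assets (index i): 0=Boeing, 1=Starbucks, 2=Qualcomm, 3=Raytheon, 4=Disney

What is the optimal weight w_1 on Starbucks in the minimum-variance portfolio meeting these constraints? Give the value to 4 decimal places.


p=Σ⁻¹μ = [0.7039  5.2390  0.8632  0.9370  2.7426]
q=Σ⁻¹𝟙 = [14.2599  32.2116  13.4465  5.9171  22.4115]
a=μᵀp=1.507285  b=𝟙ᵀp=10.485655  c=𝟙ᵀq=88.246584  D=ac−b²=23.063781
λ₁=(c·0.160−b)/D = (88.246584·0.160−10.485655)/23.063781 = 0.157554
λ₂=(a−b·0.160)/D = (1.507285−10.485655·0.160)/23.063781 = -0.007389
w* = 0.157554·p + -0.007389·q:
  w_0 = 0.157554·0.7039 + -0.007389·14.2599 = 0.0055  (Boeing)
  w_1 = 0.157554·5.2390 + -0.007389·32.2116 = 0.5874  (Starbucks)
  w_2 = 0.157554·0.8632 + -0.007389·13.4465 = 0.0366  (Qualcomm)
  w_3 = 0.157554·0.9370 + -0.007389·5.9171 = 0.1039  (Raytheon)
  w_4 = 0.157554·2.7426 + -0.007389·22.4115 = 0.2665  (Disney)
Σw_i=1.0000  μᵀw=0.1600
σ²=wᵀΣw=λ₁·μ_p+λ₂ = 0.157554·0.160 + -0.007389 = 0.017820 ≈ 0.0178

0.5874


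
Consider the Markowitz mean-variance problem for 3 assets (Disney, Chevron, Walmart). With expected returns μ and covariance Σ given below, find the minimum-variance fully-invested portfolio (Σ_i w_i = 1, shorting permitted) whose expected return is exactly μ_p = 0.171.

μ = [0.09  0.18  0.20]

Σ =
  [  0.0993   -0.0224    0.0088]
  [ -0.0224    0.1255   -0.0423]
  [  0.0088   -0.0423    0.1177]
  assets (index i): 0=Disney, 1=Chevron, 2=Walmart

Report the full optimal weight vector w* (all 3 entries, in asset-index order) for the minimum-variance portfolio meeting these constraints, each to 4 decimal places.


p=Σ⁻¹μ = [1.2486  2.5014  2.5049]
q=Σ⁻¹𝟙 = [12.1982  14.4522  12.7781]
a=μᵀp=1.063596  b=𝟙ᵀp=6.254864  c=𝟙ᵀq=39.428561  D=ac−b²=2.812746
λ₁=(c·0.171−b)/D = (39.428561·0.171−6.254864)/2.812746 = 0.173290
λ₂=(a−b·0.171)/D = (1.063596−6.254864·0.171)/2.812746 = -0.002128
w* = 0.173290·p + -0.002128·q:
  w_0 = 0.173290·1.2486 + -0.002128·12.1982 = 0.1904  (Disney)
  w_1 = 0.173290·2.5014 + -0.002128·14.4522 = 0.4027  (Chevron)
  w_2 = 0.173290·2.5049 + -0.002128·12.7781 = 0.4069  (Walmart)
Σw_i=1.0000  μᵀw=0.1710
σ²=wᵀΣw=λ₁·μ_p+λ₂ = 0.173290·0.171 + -0.002128 = 0.027505 ≈ 0.0275

0.1904  0.4027  0.4069


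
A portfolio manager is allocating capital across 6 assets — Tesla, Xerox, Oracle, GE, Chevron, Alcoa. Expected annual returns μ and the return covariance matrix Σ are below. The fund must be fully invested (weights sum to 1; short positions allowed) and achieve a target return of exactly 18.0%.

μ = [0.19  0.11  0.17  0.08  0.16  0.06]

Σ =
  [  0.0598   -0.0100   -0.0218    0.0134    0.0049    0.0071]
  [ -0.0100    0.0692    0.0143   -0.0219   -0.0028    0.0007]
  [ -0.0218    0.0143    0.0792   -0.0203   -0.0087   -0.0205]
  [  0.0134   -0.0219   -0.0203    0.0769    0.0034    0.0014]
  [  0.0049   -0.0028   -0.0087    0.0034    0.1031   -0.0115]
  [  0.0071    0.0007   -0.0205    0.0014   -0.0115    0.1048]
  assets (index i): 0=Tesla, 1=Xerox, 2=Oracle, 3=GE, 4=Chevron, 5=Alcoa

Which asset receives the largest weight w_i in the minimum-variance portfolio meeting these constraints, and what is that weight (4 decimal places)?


Tesla (0.4956)

u=Σ⁻¹μ = [4.2495  2.0263  3.9279  1.8116  1.8121  1.2141]
v=Σ⁻¹𝟙 = [21.9372  19.2318  25.4207  20.5750  12.2032  13.9641]
a=μᵀu=2.205744  b=𝟙ᵀu=15.041448  c=𝟙ᵀv=113.332063  D=ac−b²=23.736336
λ₁=(c·0.180−b)/D = (113.332063·0.180−15.041448)/23.736336 = 0.225743
λ₂=(a−b·0.180)/D = (2.205744−15.041448·0.180)/23.736336 = -0.021137
w* = 0.225743·u + -0.021137·v:
  w_0 = 0.225743·4.2495 + -0.021137·21.9372 = 0.4956  (Tesla)
  w_1 = 0.225743·2.0263 + -0.021137·19.2318 = 0.0509  (Xerox)
  w_2 = 0.225743·3.9279 + -0.021137·25.4207 = 0.3494  (Oracle)
  w_3 = 0.225743·1.8116 + -0.021137·20.5750 = -0.0259  (GE)
  w_4 = 0.225743·1.8121 + -0.021137·12.2032 = 0.1511  (Chevron)
  w_5 = 0.225743·1.2141 + -0.021137·13.9641 = -0.0211  (Alcoa)
Σw_i=1.0000  μᵀw=0.1800
σ²=wᵀΣw=λ₁·μ_p+λ₂ = 0.225743·0.180 + -0.021137 = 0.019497 ≈ 0.0195


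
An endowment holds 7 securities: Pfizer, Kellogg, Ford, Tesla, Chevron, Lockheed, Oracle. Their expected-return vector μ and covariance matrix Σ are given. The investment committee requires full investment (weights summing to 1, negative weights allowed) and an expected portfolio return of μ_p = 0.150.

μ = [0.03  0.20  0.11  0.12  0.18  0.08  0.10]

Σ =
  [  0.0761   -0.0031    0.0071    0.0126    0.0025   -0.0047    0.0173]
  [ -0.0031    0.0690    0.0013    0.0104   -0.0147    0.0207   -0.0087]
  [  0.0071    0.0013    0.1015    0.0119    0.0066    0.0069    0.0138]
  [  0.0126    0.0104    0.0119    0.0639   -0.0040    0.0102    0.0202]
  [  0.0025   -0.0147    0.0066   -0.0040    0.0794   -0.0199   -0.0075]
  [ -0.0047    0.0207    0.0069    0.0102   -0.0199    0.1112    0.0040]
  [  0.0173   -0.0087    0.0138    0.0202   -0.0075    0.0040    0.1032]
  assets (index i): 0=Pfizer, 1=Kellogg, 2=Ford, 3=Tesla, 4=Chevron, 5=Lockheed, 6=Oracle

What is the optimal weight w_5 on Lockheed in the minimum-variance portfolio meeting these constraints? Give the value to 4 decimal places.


p=Σ⁻¹μ = [-0.0245  3.4202  0.5270  0.9650  3.1403  0.4789  1.2117]
q=Σ⁻¹𝟙 = [10.1662  16.1339  5.2243  7.2433  18.0655  8.3679  8.2180]
a=μᵀp=1.581813  b=𝟙ᵀp=9.718662  c=𝟙ᵀq=73.419194  D=ac−b²=21.683053
λ₁=(c·0.150−b)/D = (73.419194·0.150−9.718662)/21.683053 = 0.059688
λ₂=(a−b·0.150)/D = (1.581813−9.718662·0.150)/21.683053 = 0.005719
w* = 0.059688·p + 0.005719·q:
  w_0 = 0.059688·-0.0245 + 0.005719·10.1662 = 0.0567  (Pfizer)
  w_1 = 0.059688·3.4202 + 0.005719·16.1339 = 0.2964  (Kellogg)
  w_2 = 0.059688·0.5270 + 0.005719·5.2243 = 0.0613  (Ford)
  w_3 = 0.059688·0.9650 + 0.005719·7.2433 = 0.0990  (Tesla)
  w_4 = 0.059688·3.1403 + 0.005719·18.0655 = 0.2908  (Chevron)
  w_5 = 0.059688·0.4789 + 0.005719·8.3679 = 0.0764  (Lockheed)
  w_6 = 0.059688·1.2117 + 0.005719·8.2180 = 0.1193  (Oracle)
Σw_i=1.0000  μᵀw=0.1500
σ²=wᵀΣw=λ₁·μ_p+λ₂ = 0.059688·0.150 + 0.005719 = 0.014673 ≈ 0.0147

0.0764


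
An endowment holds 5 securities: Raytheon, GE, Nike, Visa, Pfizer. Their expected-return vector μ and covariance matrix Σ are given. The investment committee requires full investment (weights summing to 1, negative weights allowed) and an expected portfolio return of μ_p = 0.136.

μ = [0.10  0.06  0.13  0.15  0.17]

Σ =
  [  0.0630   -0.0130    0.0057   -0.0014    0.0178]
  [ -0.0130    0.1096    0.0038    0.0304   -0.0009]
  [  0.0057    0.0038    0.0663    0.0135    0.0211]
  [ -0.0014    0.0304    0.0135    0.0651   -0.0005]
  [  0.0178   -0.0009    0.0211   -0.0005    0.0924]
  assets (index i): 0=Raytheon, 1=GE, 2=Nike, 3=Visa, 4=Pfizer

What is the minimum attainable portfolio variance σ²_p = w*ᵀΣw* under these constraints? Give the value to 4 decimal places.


p=Σ⁻¹μ = [1.1653  0.0811  0.9821  2.0985  1.4032]
q=Σ⁻¹𝟙 = [15.2052  7.8424  9.3939  10.1229  5.8794]
a=μᵀp=0.802387  b=𝟙ᵀp=5.730198  c=𝟙ᵀq=48.443732  D=ac−b²=6.035451
λ₁=(c·0.136−b)/D = (48.443732·0.136−5.730198)/6.035451 = 0.142185
λ₂=(a−b·0.136)/D = (0.802387−5.730198·0.136)/6.035451 = 0.003824
w* = 0.142185·p + 0.003824·q:
  w_0 = 0.142185·1.1653 + 0.003824·15.2052 = 0.2238  (Raytheon)
  w_1 = 0.142185·0.0811 + 0.003824·7.8424 = 0.0415  (GE)
  w_2 = 0.142185·0.9821 + 0.003824·9.3939 = 0.1756  (Nike)
  w_3 = 0.142185·2.0985 + 0.003824·10.1229 = 0.3371  (Visa)
  w_4 = 0.142185·1.4032 + 0.003824·5.8794 = 0.2220  (Pfizer)
Σw_i=1.0000  μᵀw=0.1360
σ²=wᵀΣw=λ₁·μ_p+λ₂ = 0.142185·0.136 + 0.003824 = 0.023161 ≈ 0.0232

0.0232


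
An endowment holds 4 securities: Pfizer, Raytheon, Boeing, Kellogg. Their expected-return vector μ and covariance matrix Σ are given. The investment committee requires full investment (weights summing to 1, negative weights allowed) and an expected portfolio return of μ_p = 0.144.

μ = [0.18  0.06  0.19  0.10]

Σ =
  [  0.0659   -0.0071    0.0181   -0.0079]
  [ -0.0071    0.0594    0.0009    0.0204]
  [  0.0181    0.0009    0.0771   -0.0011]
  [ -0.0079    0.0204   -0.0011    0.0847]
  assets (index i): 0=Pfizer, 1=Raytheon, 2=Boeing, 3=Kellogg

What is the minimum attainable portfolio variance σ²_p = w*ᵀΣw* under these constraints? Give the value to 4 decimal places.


g=Σ⁻¹μ = [2.4495  0.8522  1.8969  1.2285]
h=Σ⁻¹𝟙 = [15.4184  15.2044  9.3115  9.7034]
a=μᵀg=0.975298  b=𝟙ᵀg=6.427095  c=𝟙ᵀh=49.637657  D=ac−b²=7.103965
λ₁=(c·0.144−b)/D = (49.637657·0.144−6.427095)/7.103965 = 0.101454
λ₂=(a−b·0.144)/D = (0.975298−6.427095·0.144)/7.103965 = 0.007010
w* = 0.101454·g + 0.007010·h:
  w_0 = 0.101454·2.4495 + 0.007010·15.4184 = 0.3566  (Pfizer)
  w_1 = 0.101454·0.8522 + 0.007010·15.2044 = 0.1930  (Raytheon)
  w_2 = 0.101454·1.8969 + 0.007010·9.3115 = 0.2577  (Boeing)
  w_3 = 0.101454·1.2285 + 0.007010·9.7034 = 0.1927  (Kellogg)
Σw_i=1.0000  μᵀw=0.1440
σ²=wᵀΣw=λ₁·μ_p+λ₂ = 0.101454·0.144 + 0.007010 = 0.021619 ≈ 0.0216

0.0216


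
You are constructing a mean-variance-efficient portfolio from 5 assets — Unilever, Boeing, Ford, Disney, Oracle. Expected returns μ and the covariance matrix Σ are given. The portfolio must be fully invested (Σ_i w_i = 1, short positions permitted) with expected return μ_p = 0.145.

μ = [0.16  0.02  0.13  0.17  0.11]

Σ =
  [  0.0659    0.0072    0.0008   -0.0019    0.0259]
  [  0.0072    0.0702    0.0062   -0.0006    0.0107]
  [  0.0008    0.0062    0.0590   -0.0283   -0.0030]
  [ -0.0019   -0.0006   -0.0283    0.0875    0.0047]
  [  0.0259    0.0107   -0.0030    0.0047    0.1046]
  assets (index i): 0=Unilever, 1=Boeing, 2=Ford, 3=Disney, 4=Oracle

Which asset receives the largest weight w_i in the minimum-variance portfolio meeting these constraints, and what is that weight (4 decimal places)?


p=Σ⁻¹μ = [2.3235  -0.3304  3.7563  3.1804  0.4749]
q=Σ⁻¹𝟙 = [12.2306  10.0972  25.4464  19.7065  5.3433]
a=μᵀp=1.446375  b=𝟙ᵀp=9.404721  c=𝟙ᵀq=72.823868  D=ac−b²=16.881849
λ₁=(c·0.145−b)/D = (72.823868·0.145−9.404721)/16.881849 = 0.068401
λ₂=(a−b·0.145)/D = (1.446375−9.404721·0.145)/16.881849 = 0.004898
w* = 0.068401·p + 0.004898·q:
  w_0 = 0.068401·2.3235 + 0.004898·12.2306 = 0.2188  (Unilever)
  w_1 = 0.068401·-0.3304 + 0.004898·10.0972 = 0.0269  (Boeing)
  w_2 = 0.068401·3.7563 + 0.004898·25.4464 = 0.3816  (Ford)
  w_3 = 0.068401·3.1804 + 0.004898·19.7065 = 0.3141  (Disney)
  w_4 = 0.068401·0.4749 + 0.004898·5.3433 = 0.0587  (Oracle)
Σw_i=1.0000  μᵀw=0.1450
σ²=wᵀΣw=λ₁·μ_p+λ₂ = 0.068401·0.145 + 0.004898 = 0.014816 ≈ 0.0148

Ford (0.3816)


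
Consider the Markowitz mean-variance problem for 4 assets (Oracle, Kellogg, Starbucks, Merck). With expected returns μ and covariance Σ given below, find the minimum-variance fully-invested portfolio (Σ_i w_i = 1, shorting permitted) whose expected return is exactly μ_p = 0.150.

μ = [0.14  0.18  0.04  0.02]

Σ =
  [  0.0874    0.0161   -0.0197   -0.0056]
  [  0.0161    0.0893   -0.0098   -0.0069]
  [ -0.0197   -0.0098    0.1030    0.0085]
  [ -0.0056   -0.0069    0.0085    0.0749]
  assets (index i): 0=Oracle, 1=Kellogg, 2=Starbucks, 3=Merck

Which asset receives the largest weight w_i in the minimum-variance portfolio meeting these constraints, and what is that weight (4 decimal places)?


Kellogg (0.5272)

p=Σ⁻¹μ = [1.4683  1.8752  0.8098  0.4576]
q=Σ⁻¹𝟙 = [12.9924  11.2656  12.1114  13.9859]
a=μᵀp=0.584637  b=𝟙ᵀp=4.610920  c=𝟙ᵀq=50.355309  D=ac−b²=8.179001
λ₁=(c·0.150−b)/D = (50.355309·0.150−4.610920)/8.179001 = 0.359748
λ₂=(a−b·0.150)/D = (0.584637−4.610920·0.150)/8.179001 = -0.013082
w* = 0.359748·p + -0.013082·q:
  w_0 = 0.359748·1.4683 + -0.013082·12.9924 = 0.3582  (Oracle)
  w_1 = 0.359748·1.8752 + -0.013082·11.2656 = 0.5272  (Kellogg)
  w_2 = 0.359748·0.8098 + -0.013082·12.1114 = 0.1329  (Starbucks)
  w_3 = 0.359748·0.4576 + -0.013082·13.9859 = -0.0183  (Merck)
Σw_i=1.0000  μᵀw=0.1500
σ²=wᵀΣw=λ₁·μ_p+λ₂ = 0.359748·0.150 + -0.013082 = 0.040880 ≈ 0.0409


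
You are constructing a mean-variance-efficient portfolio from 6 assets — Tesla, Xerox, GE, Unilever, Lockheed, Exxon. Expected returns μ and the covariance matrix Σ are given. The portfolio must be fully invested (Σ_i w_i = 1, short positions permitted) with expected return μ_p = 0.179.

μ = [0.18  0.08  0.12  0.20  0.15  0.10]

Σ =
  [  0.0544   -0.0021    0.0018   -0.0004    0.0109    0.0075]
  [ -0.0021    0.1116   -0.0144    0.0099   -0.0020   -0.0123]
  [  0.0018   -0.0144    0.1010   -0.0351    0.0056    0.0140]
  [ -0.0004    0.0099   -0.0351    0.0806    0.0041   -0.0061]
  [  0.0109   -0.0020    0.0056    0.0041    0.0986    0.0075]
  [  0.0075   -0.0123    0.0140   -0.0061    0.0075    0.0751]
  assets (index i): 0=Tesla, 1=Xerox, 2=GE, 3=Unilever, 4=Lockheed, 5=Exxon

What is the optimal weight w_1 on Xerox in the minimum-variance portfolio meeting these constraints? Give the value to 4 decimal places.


p=Σ⁻¹μ = [2.9890  0.8832  2.2636  3.4009  0.8669  0.9454]
q=Σ⁻¹𝟙 = [15.6125  11.0161  15.6962  18.5291  6.1005  11.5304]
a=μᵀp=1.785066  b=𝟙ᵀp=11.349006  c=𝟙ᵀq=78.484725  D=ac−b²=11.300492
λ₁=(c·0.179−b)/D = (78.484725·0.179−11.349006)/11.300492 = 0.238906
λ₂=(a−b·0.179)/D = (1.785066−11.349006·0.179)/11.300492 = -0.021805
w* = 0.238906·p + -0.021805·q:
  w_0 = 0.238906·2.9890 + -0.021805·15.6125 = 0.3737  (Tesla)
  w_1 = 0.238906·0.8832 + -0.021805·11.0161 = -0.0292  (Xerox)
  w_2 = 0.238906·2.2636 + -0.021805·15.6962 = 0.1985  (GE)
  w_3 = 0.238906·3.4009 + -0.021805·18.5291 = 0.4085  (Unilever)
  w_4 = 0.238906·0.8669 + -0.021805·6.1005 = 0.0741  (Lockheed)
  w_5 = 0.238906·0.9454 + -0.021805·11.5304 = -0.0256  (Exxon)
Σw_i=1.0000  μᵀw=0.1790
σ²=wᵀΣw=λ₁·μ_p+λ₂ = 0.238906·0.179 + -0.021805 = 0.020959 ≈ 0.0210

-0.0292


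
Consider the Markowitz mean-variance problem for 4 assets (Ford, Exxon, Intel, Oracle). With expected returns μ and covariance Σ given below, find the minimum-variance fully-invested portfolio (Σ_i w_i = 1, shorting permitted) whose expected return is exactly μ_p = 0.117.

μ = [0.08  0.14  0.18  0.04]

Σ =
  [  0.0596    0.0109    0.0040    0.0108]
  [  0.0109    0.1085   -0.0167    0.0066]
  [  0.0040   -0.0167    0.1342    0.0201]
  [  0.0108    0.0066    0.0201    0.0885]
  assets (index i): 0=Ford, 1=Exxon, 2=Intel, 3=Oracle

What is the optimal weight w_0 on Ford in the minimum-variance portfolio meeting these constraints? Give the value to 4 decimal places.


u=Σ⁻¹μ = [1.0014  1.4289  1.5071  -0.1191]
v=Σ⁻¹𝟙 = [13.4073  8.4936  6.9944  7.4413]
a=μᵀu=0.546674  b=𝟙ᵀu=3.818324  c=𝟙ᵀv=36.336577  D=ac−b²=5.284652
λ₁=(c·0.117−b)/D = (36.336577·0.117−3.818324)/5.284652 = 0.081946
λ₂=(a−b·0.117)/D = (0.546674−3.818324·0.117)/5.284652 = 0.018909
w* = 0.081946·u + 0.018909·v:
  w_0 = 0.081946·1.0014 + 0.018909·13.4073 = 0.3356  (Ford)
  w_1 = 0.081946·1.4289 + 0.018909·8.4936 = 0.2777  (Exxon)
  w_2 = 0.081946·1.5071 + 0.018909·6.9944 = 0.2558  (Intel)
  w_3 = 0.081946·-0.1191 + 0.018909·7.4413 = 0.1310  (Oracle)
Σw_i=1.0000  μᵀw=0.1170
σ²=wᵀΣw=λ₁·μ_p+λ₂ = 0.081946·0.117 + 0.018909 = 0.028497 ≈ 0.0285

0.3356


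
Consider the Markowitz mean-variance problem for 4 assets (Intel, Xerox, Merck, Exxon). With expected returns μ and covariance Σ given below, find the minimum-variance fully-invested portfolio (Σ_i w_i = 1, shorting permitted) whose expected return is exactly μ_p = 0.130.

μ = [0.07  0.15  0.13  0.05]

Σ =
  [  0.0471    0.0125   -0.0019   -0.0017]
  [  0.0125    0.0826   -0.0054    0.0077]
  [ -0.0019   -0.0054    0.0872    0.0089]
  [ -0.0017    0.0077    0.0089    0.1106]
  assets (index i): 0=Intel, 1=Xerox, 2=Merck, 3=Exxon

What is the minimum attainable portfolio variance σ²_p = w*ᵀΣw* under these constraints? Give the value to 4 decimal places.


0.0312

x=Σ⁻¹μ = [1.0985  1.7339  1.5997  0.2195]
y=Σ⁻¹𝟙 = [19.5439  9.1882  11.6704  7.7632]
a=μᵀx=0.555915  b=𝟙ᵀx=4.651612  c=𝟙ᵀy=48.165688  D=ac−b²=5.138531
λ₁=(c·0.130−b)/D = (48.165688·0.130−4.651612)/5.138531 = 0.313305
λ₂=(a−b·0.130)/D = (0.555915−4.651612·0.130)/5.138531 = -0.009496
w* = 0.313305·x + -0.009496·y:
  w_0 = 0.313305·1.0985 + -0.009496·19.5439 = 0.1586  (Intel)
  w_1 = 0.313305·1.7339 + -0.009496·9.1882 = 0.4560  (Xerox)
  w_2 = 0.313305·1.5997 + -0.009496·11.6704 = 0.3904  (Merck)
  w_3 = 0.313305·0.2195 + -0.009496·7.7632 = -0.0049  (Exxon)
Σw_i=1.0000  μᵀw=0.1300
σ²=wᵀΣw=λ₁·μ_p+λ₂ = 0.313305·0.130 + -0.009496 = 0.031234 ≈ 0.0312


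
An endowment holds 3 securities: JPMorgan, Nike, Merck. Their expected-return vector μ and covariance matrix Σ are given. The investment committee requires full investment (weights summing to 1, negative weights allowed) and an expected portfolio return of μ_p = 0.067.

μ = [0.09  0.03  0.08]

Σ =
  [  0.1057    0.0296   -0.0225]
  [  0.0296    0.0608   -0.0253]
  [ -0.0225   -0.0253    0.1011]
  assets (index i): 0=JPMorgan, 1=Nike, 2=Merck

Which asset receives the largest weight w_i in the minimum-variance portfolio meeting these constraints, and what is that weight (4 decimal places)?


x=Σ⁻¹μ = [0.9517  0.4995  1.1281]
y=Σ⁻¹𝟙 = [7.4588  19.6712  16.4738]
a=μᵀx=0.190888  b=𝟙ᵀx=2.579332  c=𝟙ᵀy=43.603791  D=ac−b²=1.670502
λ₁=(c·0.067−b)/D = (43.603791·0.067−2.579332)/1.670502 = 0.204802
λ₂=(a−b·0.067)/D = (0.190888−2.579332·0.067)/1.670502 = 0.010819
w* = 0.204802·x + 0.010819·y:
  w_0 = 0.204802·0.9517 + 0.010819·7.4588 = 0.2756  (JPMorgan)
  w_1 = 0.204802·0.4995 + 0.010819·19.6712 = 0.3151  (Nike)
  w_2 = 0.204802·1.1281 + 0.010819·16.4738 = 0.4093  (Merck)
Σw_i=1.0000  μᵀw=0.0670
σ²=wᵀΣw=λ₁·μ_p+λ₂ = 0.204802·0.067 + 0.010819 = 0.024541 ≈ 0.0245

Merck (0.4093)


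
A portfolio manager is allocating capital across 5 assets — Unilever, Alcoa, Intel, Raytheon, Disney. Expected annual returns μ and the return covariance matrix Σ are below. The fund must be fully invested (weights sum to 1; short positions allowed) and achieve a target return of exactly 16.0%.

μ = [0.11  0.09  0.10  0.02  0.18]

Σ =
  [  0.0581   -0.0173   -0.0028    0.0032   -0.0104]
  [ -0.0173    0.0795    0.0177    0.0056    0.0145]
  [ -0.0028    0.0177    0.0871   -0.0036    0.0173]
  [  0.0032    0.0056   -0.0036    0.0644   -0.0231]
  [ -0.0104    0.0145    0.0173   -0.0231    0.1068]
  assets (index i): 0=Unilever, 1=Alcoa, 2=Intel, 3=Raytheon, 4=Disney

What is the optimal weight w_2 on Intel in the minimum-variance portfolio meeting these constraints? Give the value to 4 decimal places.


0.0610

g=Σ⁻¹μ = [2.5538  1.1496  0.6635  0.7805  1.8393]
h=Σ⁻¹𝟙 = [22.4408  12.0966  8.0044  18.3178  12.5716]
a=μᵀg=0.797433  b=𝟙ᵀg=6.986871  c=𝟙ᵀh=73.431251  D=ac−b²=9.740138
λ₁=(c·0.160−b)/D = (73.431251·0.160−6.986871)/9.740138 = 0.488918
λ₂=(a−b·0.160)/D = (0.797433−6.986871·0.160)/9.740138 = -0.032902
w* = 0.488918·g + -0.032902·h:
  w_0 = 0.488918·2.5538 + -0.032902·22.4408 = 0.5103  (Unilever)
  w_1 = 0.488918·1.1496 + -0.032902·12.0966 = 0.1641  (Alcoa)
  w_2 = 0.488918·0.6635 + -0.032902·8.0044 = 0.0610  (Intel)
  w_3 = 0.488918·0.7805 + -0.032902·18.3178 = -0.2211  (Raytheon)
  w_4 = 0.488918·1.8393 + -0.032902·12.5716 = 0.4857  (Disney)
Σw_i=1.0000  μᵀw=0.1600
σ²=wᵀΣw=λ₁·μ_p+λ₂ = 0.488918·0.160 + -0.032902 = 0.045325 ≈ 0.0453


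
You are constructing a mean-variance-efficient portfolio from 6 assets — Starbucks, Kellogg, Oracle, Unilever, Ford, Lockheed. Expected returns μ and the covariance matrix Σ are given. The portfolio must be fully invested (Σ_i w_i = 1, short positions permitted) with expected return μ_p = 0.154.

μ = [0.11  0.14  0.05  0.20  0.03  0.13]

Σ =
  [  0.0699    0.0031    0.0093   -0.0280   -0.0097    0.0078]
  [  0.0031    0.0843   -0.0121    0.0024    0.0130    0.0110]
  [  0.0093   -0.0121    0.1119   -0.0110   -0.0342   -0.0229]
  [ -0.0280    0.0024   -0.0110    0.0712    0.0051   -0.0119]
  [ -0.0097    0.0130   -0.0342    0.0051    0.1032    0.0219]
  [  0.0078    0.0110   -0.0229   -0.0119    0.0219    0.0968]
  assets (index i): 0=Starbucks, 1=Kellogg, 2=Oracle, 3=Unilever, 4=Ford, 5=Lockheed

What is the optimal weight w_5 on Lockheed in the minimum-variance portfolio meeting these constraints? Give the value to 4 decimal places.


0.1597

x=Σ⁻¹μ = [2.9466  1.3413  1.1958  4.3807  0.2121  1.7265]
y=Σ⁻¹𝟙 = [22.5931  9.2388  16.8717  26.3205  12.4197  11.8774]
a=μᵀx=1.678651  b=𝟙ᵀx=11.803018  c=𝟙ᵀy=99.321228  D=ac−b²=27.414451
λ₁=(c·0.154−b)/D = (99.321228·0.154−11.803018)/27.414451 = 0.127395
λ₂=(a−b·0.154)/D = (1.678651−11.803018·0.154)/27.414451 = -0.005071
w* = 0.127395·x + -0.005071·y:
  w_0 = 0.127395·2.9466 + -0.005071·22.5931 = 0.2608  (Starbucks)
  w_1 = 0.127395·1.3413 + -0.005071·9.2388 = 0.1240  (Kellogg)
  w_2 = 0.127395·1.1958 + -0.005071·16.8717 = 0.0668  (Oracle)
  w_3 = 0.127395·4.3807 + -0.005071·26.3205 = 0.4246  (Unilever)
  w_4 = 0.127395·0.2121 + -0.005071·12.4197 = -0.0360  (Ford)
  w_5 = 0.127395·1.7265 + -0.005071·11.8774 = 0.1597  (Lockheed)
Σw_i=1.0000  μᵀw=0.1540
σ²=wᵀΣw=λ₁·μ_p+λ₂ = 0.127395·0.154 + -0.005071 = 0.014548 ≈ 0.0145


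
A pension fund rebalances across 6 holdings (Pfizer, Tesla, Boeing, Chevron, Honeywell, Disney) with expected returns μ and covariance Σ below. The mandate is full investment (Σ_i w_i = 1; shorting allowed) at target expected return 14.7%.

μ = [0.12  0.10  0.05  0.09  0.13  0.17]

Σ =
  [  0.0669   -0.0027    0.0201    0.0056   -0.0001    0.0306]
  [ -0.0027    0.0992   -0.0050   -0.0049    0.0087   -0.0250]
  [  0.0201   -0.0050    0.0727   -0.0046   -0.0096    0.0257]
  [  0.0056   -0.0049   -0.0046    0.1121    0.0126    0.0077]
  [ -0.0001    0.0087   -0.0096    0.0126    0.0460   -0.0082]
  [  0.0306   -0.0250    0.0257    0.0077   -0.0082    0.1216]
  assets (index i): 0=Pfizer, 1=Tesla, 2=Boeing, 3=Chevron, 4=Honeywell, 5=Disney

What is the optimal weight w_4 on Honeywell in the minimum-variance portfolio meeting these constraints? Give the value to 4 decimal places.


0.4677

g=Σ⁻¹μ = [1.0295  1.1973  0.3635  0.3992  2.8311  1.4739]
h=Σ⁻¹𝟙 = [7.7788  11.0874  13.2674  6.6420  21.8194  6.7924]
a=μᵀg=0.915986  b=𝟙ᵀg=7.294575  c=𝟙ᵀh=67.387369  D=ac−b²=8.515060
λ₁=(c·0.147−b)/D = (67.387369·0.147−7.294575)/8.515060 = 0.306676
λ₂=(a−b·0.147)/D = (0.915986−7.294575·0.147)/8.515060 = -0.018358
w* = 0.306676·g + -0.018358·h:
  w_0 = 0.306676·1.0295 + -0.018358·7.7788 = 0.1729  (Pfizer)
  w_1 = 0.306676·1.1973 + -0.018358·11.0874 = 0.1636  (Tesla)
  w_2 = 0.306676·0.3635 + -0.018358·13.2674 = -0.1321  (Boeing)
  w_3 = 0.306676·0.3992 + -0.018358·6.6420 = 0.0005  (Chevron)
  w_4 = 0.306676·2.8311 + -0.018358·21.8194 = 0.4677  (Honeywell)
  w_5 = 0.306676·1.4739 + -0.018358·6.7924 = 0.3273  (Disney)
Σw_i=1.0000  μᵀw=0.1470
σ²=wᵀΣw=λ₁·μ_p+λ₂ = 0.306676·0.147 + -0.018358 = 0.026724 ≈ 0.0267


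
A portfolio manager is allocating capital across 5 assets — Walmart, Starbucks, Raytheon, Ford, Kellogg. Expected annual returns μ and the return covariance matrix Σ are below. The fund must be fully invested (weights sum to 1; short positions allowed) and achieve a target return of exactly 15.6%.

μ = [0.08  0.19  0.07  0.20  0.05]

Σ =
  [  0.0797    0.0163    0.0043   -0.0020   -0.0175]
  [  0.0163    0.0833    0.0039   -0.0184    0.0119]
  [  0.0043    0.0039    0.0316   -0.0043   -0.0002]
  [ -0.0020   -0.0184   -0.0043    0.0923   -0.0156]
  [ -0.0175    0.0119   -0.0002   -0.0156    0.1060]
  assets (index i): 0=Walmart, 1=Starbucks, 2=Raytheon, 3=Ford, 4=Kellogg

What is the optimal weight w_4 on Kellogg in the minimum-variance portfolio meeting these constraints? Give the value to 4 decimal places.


0.0570

p=Σ⁻¹μ = [0.5798  2.6079  2.2166  2.9224  0.7089]
q=Σ⁻¹𝟙 = [12.0448  10.0525  31.1214  16.7146  12.8126]
a=μᵀp=1.316973  b=𝟙ᵀp=9.035603  c=𝟙ᵀq=82.745874  D=ac−b²=27.331943
λ₁=(c·0.156−b)/D = (82.745874·0.156−9.035603)/27.331943 = 0.141693
λ₂=(a−b·0.156)/D = (1.316973−9.035603·0.156)/27.331943 = -0.003387
w* = 0.141693·p + -0.003387·q:
  w_0 = 0.141693·0.5798 + -0.003387·12.0448 = 0.0414  (Walmart)
  w_1 = 0.141693·2.6079 + -0.003387·10.0525 = 0.3355  (Starbucks)
  w_2 = 0.141693·2.2166 + -0.003387·31.1214 = 0.2087  (Raytheon)
  w_3 = 0.141693·2.9224 + -0.003387·16.7146 = 0.3575  (Ford)
  w_4 = 0.141693·0.7089 + -0.003387·12.8126 = 0.0570  (Kellogg)
Σw_i=1.0000  μᵀw=0.1560
σ²=wᵀΣw=λ₁·μ_p+λ₂ = 0.141693·0.156 + -0.003387 = 0.018717 ≈ 0.0187


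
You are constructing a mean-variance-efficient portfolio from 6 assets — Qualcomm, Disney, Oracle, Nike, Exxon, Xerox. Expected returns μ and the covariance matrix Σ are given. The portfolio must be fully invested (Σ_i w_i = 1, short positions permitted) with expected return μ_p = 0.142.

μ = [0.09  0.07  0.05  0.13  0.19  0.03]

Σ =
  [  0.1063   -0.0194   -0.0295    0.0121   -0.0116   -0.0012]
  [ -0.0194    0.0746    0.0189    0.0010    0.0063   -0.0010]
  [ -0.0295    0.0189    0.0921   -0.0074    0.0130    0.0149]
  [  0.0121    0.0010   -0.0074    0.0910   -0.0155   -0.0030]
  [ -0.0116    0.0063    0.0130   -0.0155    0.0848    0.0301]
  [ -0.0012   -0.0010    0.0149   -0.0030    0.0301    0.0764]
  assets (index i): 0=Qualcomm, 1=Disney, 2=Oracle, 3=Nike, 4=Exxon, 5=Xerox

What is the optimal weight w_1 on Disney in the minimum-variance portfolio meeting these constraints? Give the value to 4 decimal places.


p=Σ⁻¹μ = [1.2788  0.8340  0.6432  1.7613  2.8442  -0.7532]
q=Σ⁻¹𝟙 = [14.8367  13.5128  11.0583  11.8194  10.5708  7.6417]
a=μᵀp=0.952403  b=𝟙ᵀp=6.608347  c=𝟙ᵀq=69.439810  D=ac−b²=22.464446
λ₁=(c·0.142−b)/D = (69.439810·0.142−6.608347)/22.464446 = 0.144767
λ₂=(a−b·0.142)/D = (0.952403−6.608347·0.142)/22.464446 = 0.000624
w* = 0.144767·p + 0.000624·q:
  w_0 = 0.144767·1.2788 + 0.000624·14.8367 = 0.1944  (Qualcomm)
  w_1 = 0.144767·0.8340 + 0.000624·13.5128 = 0.1292  (Disney)
  w_2 = 0.144767·0.6432 + 0.000624·11.0583 = 0.1000  (Oracle)
  w_3 = 0.144767·1.7613 + 0.000624·11.8194 = 0.2624  (Nike)
  w_4 = 0.144767·2.8442 + 0.000624·10.5708 = 0.4183  (Exxon)
  w_5 = 0.144767·-0.7532 + 0.000624·7.6417 = -0.1043  (Xerox)
Σw_i=1.0000  μᵀw=0.1420
σ²=wᵀΣw=λ₁·μ_p+λ₂ = 0.144767·0.142 + 0.000624 = 0.021181 ≈ 0.0212

0.1292


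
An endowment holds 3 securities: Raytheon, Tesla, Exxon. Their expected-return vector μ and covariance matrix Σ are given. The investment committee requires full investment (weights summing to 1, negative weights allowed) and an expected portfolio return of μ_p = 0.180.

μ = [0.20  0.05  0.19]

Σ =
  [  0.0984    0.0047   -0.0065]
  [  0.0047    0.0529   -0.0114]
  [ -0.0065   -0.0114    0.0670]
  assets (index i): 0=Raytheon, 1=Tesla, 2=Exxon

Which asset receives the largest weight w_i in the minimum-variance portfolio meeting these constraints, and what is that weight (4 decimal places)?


Exxon (0.5268)

p=Σ⁻¹μ = [2.1804  1.4618  3.2961]
q=Σ⁻¹𝟙 = [10.4033  22.2283  19.7168]
a=μᵀp=1.135428  b=𝟙ᵀp=6.938264  c=𝟙ᵀq=52.348362  D=ac−b²=11.298277
λ₁=(c·0.180−b)/D = (52.348362·0.180−6.938264)/11.298277 = 0.219896
λ₂=(a−b·0.180)/D = (1.135428−6.938264·0.180)/11.298277 = -0.010042
w* = 0.219896·p + -0.010042·q:
  w_0 = 0.219896·2.1804 + -0.010042·10.4033 = 0.3750  (Raytheon)
  w_1 = 0.219896·1.4618 + -0.010042·22.2283 = 0.0982  (Tesla)
  w_2 = 0.219896·3.2961 + -0.010042·19.7168 = 0.5268  (Exxon)
Σw_i=1.0000  μᵀw=0.1800
σ²=wᵀΣw=λ₁·μ_p+λ₂ = 0.219896·0.180 + -0.010042 = 0.029539 ≈ 0.0295


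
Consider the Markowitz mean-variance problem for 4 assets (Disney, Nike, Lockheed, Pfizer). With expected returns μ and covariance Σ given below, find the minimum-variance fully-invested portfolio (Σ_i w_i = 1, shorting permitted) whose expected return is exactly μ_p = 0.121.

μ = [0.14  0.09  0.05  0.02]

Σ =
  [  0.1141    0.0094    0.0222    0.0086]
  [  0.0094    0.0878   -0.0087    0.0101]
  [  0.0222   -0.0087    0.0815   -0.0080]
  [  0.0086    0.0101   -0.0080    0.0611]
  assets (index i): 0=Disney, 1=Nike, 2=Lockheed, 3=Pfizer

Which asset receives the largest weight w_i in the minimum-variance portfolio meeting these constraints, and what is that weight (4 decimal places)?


Disney (0.5602)

x=Σ⁻¹μ = [1.0588  0.9456  0.4338  0.0788]
y=Σ⁻¹𝟙 = [4.0051  10.5072  13.8595  15.8807]
a=μᵀx=0.256596  b=𝟙ᵀx=2.516947  c=𝟙ᵀy=44.252428  D=ac−b²=5.019988
λ₁=(c·0.121−b)/D = (44.252428·0.121−2.516947)/5.019988 = 0.565260
λ₂=(a−b·0.121)/D = (0.256596−2.516947·0.121)/5.019988 = -0.009553
w* = 0.565260·x + -0.009553·y:
  w_0 = 0.565260·1.0588 + -0.009553·4.0051 = 0.5602  (Disney)
  w_1 = 0.565260·0.9456 + -0.009553·10.5072 = 0.4342  (Nike)
  w_2 = 0.565260·0.4338 + -0.009553·13.8595 = 0.1128  (Lockheed)
  w_3 = 0.565260·0.0788 + -0.009553·15.8807 = -0.1072  (Pfizer)
Σw_i=1.0000  μᵀw=0.1210
σ²=wᵀΣw=λ₁·μ_p+λ₂ = 0.565260·0.121 + -0.009553 = 0.058844 ≈ 0.0588


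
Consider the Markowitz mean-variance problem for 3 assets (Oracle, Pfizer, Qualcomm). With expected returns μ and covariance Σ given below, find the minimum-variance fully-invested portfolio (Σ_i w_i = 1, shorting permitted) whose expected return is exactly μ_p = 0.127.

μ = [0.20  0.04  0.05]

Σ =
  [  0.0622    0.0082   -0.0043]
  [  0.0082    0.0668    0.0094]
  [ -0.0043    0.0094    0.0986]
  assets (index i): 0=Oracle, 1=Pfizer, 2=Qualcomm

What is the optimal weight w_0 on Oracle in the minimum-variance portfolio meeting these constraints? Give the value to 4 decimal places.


0.5291

x=Σ⁻¹μ = [3.2450  0.1107  0.6381]
y=Σ⁻¹𝟙 = [15.1988  11.7414  9.6855]
a=μᵀx=0.685321  b=𝟙ᵀx=3.993697  c=𝟙ᵀy=36.625705  D=ac−b²=9.150746
λ₁=(c·0.127−b)/D = (36.625705·0.127−3.993697)/9.150746 = 0.071881
λ₂=(a−b·0.127)/D = (0.685321−3.993697·0.127)/9.150746 = 0.019465
w* = 0.071881·x + 0.019465·y:
  w_0 = 0.071881·3.2450 + 0.019465·15.1988 = 0.5291  (Oracle)
  w_1 = 0.071881·0.1107 + 0.019465·11.7414 = 0.2365  (Pfizer)
  w_2 = 0.071881·0.6381 + 0.019465·9.6855 = 0.2344  (Qualcomm)
Σw_i=1.0000  μᵀw=0.1270
σ²=wᵀΣw=λ₁·μ_p+λ₂ = 0.071881·0.127 + 0.019465 = 0.028594 ≈ 0.0286


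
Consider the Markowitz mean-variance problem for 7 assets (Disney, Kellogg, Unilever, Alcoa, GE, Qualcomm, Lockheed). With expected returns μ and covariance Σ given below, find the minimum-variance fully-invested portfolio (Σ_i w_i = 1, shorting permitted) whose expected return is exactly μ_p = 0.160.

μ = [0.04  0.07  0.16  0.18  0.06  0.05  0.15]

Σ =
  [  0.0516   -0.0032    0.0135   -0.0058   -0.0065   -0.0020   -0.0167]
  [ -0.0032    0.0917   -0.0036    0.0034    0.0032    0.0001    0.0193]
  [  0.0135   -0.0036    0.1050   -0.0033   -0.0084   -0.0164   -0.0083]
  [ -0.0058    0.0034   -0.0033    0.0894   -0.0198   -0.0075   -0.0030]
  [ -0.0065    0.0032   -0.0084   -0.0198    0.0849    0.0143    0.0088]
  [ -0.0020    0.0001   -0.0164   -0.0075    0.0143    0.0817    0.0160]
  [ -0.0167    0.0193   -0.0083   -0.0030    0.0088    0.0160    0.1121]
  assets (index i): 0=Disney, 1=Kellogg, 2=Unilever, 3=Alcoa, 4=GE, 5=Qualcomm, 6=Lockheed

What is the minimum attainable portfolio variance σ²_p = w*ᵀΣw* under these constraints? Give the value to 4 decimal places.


x=Σ⁻¹μ = [1.2799  0.4331  1.7846  2.5399  1.2848  0.7254  1.4499]
y=Σ⁻¹𝟙 = [24.4617  9.0185  11.1157  17.6054  15.5042  12.1288  9.3580]
a=μᵀx=1.155084  b=𝟙ᵀx=9.497636  c=𝟙ᵀy=99.192276  D=ac−b²=24.370295
λ₁=(c·0.160−b)/D = (99.192276·0.160−9.497636)/24.370295 = 0.261512
λ₂=(a−b·0.160)/D = (1.155084−9.497636·0.160)/24.370295 = -0.014958
w* = 0.261512·x + -0.014958·y:
  w_0 = 0.261512·1.2799 + -0.014958·24.4617 = -0.0312  (Disney)
  w_1 = 0.261512·0.4331 + -0.014958·9.0185 = -0.0216  (Kellogg)
  w_2 = 0.261512·1.7846 + -0.014958·11.1157 = 0.3004  (Unilever)
  w_3 = 0.261512·2.5399 + -0.014958·17.6054 = 0.4009  (Alcoa)
  w_4 = 0.261512·1.2848 + -0.014958·15.5042 = 0.1041  (GE)
  w_5 = 0.261512·0.7254 + -0.014958·12.1288 = 0.0083  (Qualcomm)
  w_6 = 0.261512·1.4499 + -0.014958·9.3580 = 0.2392  (Lockheed)
Σw_i=1.0000  μᵀw=0.1600
σ²=wᵀΣw=λ₁·μ_p+λ₂ = 0.261512·0.160 + -0.014958 = 0.026884 ≈ 0.0269

0.0269


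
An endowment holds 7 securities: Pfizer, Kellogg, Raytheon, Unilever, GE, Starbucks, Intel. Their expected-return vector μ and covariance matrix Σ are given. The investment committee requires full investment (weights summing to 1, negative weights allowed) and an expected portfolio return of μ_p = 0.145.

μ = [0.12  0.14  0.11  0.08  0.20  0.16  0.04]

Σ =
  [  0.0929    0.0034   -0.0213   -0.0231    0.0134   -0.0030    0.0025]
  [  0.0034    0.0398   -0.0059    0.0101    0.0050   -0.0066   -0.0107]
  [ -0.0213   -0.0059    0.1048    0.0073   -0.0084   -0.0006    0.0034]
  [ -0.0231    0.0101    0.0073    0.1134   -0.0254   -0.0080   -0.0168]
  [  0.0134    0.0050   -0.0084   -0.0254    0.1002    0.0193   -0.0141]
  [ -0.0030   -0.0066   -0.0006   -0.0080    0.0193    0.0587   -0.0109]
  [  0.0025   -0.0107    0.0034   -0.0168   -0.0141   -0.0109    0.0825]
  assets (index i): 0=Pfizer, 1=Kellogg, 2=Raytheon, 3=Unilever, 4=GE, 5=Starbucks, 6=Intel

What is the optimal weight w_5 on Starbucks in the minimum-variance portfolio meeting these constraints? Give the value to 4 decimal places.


0.2518

p=Σ⁻¹μ = [1.6875  4.0827  1.6130  1.4831  1.7165  3.2829  1.9259]
q=Σ⁻¹𝟙 = [15.3665  30.8898  13.4970  15.7643  10.0493  24.6000  23.2835]
a=μᵀp=2.015751  b=𝟙ᵀp=15.791580  c=𝟙ᵀq=133.450478  D=ac−b²=19.628967
λ₁=(c·0.145−b)/D = (133.450478·0.145−15.791580)/19.628967 = 0.181300
λ₂=(a−b·0.145)/D = (2.015751−15.791580·0.145)/19.628967 = -0.013960
w* = 0.181300·p + -0.013960·q:
  w_0 = 0.181300·1.6875 + -0.013960·15.3665 = 0.0914  (Pfizer)
  w_1 = 0.181300·4.0827 + -0.013960·30.8898 = 0.3090  (Kellogg)
  w_2 = 0.181300·1.6130 + -0.013960·13.4970 = 0.1040  (Raytheon)
  w_3 = 0.181300·1.4831 + -0.013960·15.7643 = 0.0488  (Unilever)
  w_4 = 0.181300·1.7165 + -0.013960·10.0493 = 0.1709  (GE)
  w_5 = 0.181300·3.2829 + -0.013960·24.6000 = 0.2518  (Starbucks)
  w_6 = 0.181300·1.9259 + -0.013960·23.2835 = 0.0241  (Intel)
Σw_i=1.0000  μᵀw=0.1450
σ²=wᵀΣw=λ₁·μ_p+λ₂ = 0.181300·0.145 + -0.013960 = 0.012328 ≈ 0.0123


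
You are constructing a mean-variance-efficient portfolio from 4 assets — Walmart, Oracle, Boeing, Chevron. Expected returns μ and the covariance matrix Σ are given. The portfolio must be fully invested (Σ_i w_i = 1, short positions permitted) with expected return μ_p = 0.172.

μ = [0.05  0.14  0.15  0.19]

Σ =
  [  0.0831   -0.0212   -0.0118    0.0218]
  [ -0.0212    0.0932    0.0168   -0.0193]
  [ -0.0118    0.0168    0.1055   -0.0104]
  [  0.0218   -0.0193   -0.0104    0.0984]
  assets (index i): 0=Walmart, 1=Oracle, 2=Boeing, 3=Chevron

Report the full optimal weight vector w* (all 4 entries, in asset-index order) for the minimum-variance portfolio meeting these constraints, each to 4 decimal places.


-0.0521  0.3044  0.2518  0.4959

u=Σ⁻¹μ = [0.6796  1.8758  1.4257  2.2989]
v=Σ⁻¹𝟙 = [14.2651  14.4523  9.8451  10.8774]
a=μᵀu=0.947249  b=𝟙ᵀu=6.280056  c=𝟙ᵀv=49.439980  D=ac−b²=7.392877
λ₁=(c·0.172−b)/D = (49.439980·0.172−6.280056)/7.392877 = 0.300779
λ₂=(a−b·0.172)/D = (0.947249−6.280056·0.172)/7.392877 = -0.017980
w* = 0.300779·u + -0.017980·v:
  w_0 = 0.300779·0.6796 + -0.017980·14.2651 = -0.0521  (Walmart)
  w_1 = 0.300779·1.8758 + -0.017980·14.4523 = 0.3044  (Oracle)
  w_2 = 0.300779·1.4257 + -0.017980·9.8451 = 0.2518  (Boeing)
  w_3 = 0.300779·2.2989 + -0.017980·10.8774 = 0.4959  (Chevron)
Σw_i=1.0000  μᵀw=0.1720
σ²=wᵀΣw=λ₁·μ_p+λ₂ = 0.300779·0.172 + -0.017980 = 0.033754 ≈ 0.0338


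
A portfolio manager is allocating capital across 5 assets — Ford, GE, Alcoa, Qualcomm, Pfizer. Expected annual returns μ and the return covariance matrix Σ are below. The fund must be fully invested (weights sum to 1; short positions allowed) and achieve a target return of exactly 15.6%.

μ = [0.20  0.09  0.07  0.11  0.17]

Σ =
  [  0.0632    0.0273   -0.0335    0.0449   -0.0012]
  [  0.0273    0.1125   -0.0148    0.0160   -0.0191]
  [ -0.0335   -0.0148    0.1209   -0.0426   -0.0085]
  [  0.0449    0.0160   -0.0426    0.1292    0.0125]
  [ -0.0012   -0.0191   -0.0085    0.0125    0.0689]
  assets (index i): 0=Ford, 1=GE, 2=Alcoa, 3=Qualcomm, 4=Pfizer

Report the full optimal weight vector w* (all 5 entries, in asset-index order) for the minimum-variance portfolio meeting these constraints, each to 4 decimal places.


0.4155  0.0772  0.2138  -0.0182  0.3116

x=Σ⁻¹μ = [4.2320  0.5842  1.9101  -0.3524  3.0026]
y=Σ⁻¹𝟙 = [18.4331  9.3041  17.2695  4.0562  18.8086]
a=μᵀx=1.504365  b=𝟙ᵀx=9.376503  c=𝟙ᵀy=67.871485  D=ac−b²=14.184680
λ₁=(c·0.156−b)/D = (67.871485·0.156−9.376503)/14.184680 = 0.085405
λ₂=(a−b·0.156)/D = (1.504365−9.376503·0.156)/14.184680 = 0.002935
w* = 0.085405·x + 0.002935·y:
  w_0 = 0.085405·4.2320 + 0.002935·18.4331 = 0.4155  (Ford)
  w_1 = 0.085405·0.5842 + 0.002935·9.3041 = 0.0772  (GE)
  w_2 = 0.085405·1.9101 + 0.002935·17.2695 = 0.2138  (Alcoa)
  w_3 = 0.085405·-0.3524 + 0.002935·4.0562 = -0.0182  (Qualcomm)
  w_4 = 0.085405·3.0026 + 0.002935·18.8086 = 0.3116  (Pfizer)
Σw_i=1.0000  μᵀw=0.1560
σ²=wᵀΣw=λ₁·μ_p+λ₂ = 0.085405·0.156 + 0.002935 = 0.016258 ≈ 0.0163


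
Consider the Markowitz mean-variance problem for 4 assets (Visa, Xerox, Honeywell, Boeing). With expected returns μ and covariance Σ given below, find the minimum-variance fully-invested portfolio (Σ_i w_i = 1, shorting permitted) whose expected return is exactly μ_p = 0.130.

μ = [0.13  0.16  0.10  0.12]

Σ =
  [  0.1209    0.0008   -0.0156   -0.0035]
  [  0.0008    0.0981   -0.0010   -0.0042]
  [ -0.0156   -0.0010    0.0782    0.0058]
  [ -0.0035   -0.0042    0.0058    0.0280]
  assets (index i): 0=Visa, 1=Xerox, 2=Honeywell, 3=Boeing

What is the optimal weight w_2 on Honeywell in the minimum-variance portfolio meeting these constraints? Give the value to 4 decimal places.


0.0934

x=Σ⁻¹μ = [1.3527  1.8240  1.2403  4.4715]
y=Σ⁻¹𝟙 = [10.8448  11.7845  12.4120  36.2665]
a=μᵀx=1.128304  b=𝟙ᵀx=8.888511  c=𝟙ᵀy=71.307705  D=ac−b²=1.451130
λ₁=(c·0.130−b)/D = (71.307705·0.130−8.888511)/1.451130 = 0.262892
λ₂=(a−b·0.130)/D = (1.128304−8.888511·0.130)/1.451130 = -0.018746
w* = 0.262892·x + -0.018746·y:
  w_0 = 0.262892·1.3527 + -0.018746·10.8448 = 0.1523  (Visa)
  w_1 = 0.262892·1.8240 + -0.018746·11.7845 = 0.2586  (Xerox)
  w_2 = 0.262892·1.2403 + -0.018746·12.4120 = 0.0934  (Honeywell)
  w_3 = 0.262892·4.4715 + -0.018746·36.2665 = 0.4957  (Boeing)
Σw_i=1.0000  μᵀw=0.1300
σ²=wᵀΣw=λ₁·μ_p+λ₂ = 0.262892·0.130 + -0.018746 = 0.015430 ≈ 0.0154
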